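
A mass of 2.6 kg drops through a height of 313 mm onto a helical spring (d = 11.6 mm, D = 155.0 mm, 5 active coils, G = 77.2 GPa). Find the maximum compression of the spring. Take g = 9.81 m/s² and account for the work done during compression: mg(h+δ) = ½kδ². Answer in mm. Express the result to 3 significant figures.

k = Gd⁴/(8D³N_a) = (77.2×10³)(11.6⁴)/(8·155.0³·5) = 9.3841 N/mm
W = mg = 2.6 × 9.81 = 25.506 N
½kδ² − Wδ − Wh = 0 → δ = (W + √(W² + 2kWh))/k
δ = (25.506 + √(650.56 + 149834))/9.3841 = (25.506 + 387.92)/9.3841 = 44.056 mm

44.1 mm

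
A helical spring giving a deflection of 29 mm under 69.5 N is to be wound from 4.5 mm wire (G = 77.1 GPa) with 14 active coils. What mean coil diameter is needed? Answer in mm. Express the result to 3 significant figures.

Required rate k = F/δ = 69.5/29 = 2.3966 N/mm
D = (Gd⁴/(8N_a·k))^(1/3) = (77.1×10³·4.5⁴/(8·14·2.3966))^(1/3)
  = (117788)^(1/3) = 49.0192 mm

49.0 mm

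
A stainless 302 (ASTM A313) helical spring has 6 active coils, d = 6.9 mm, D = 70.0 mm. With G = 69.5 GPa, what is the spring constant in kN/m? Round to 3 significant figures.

9.57 kN/m

k = Gd⁴/(8D³N_a) = (69.5×10³ × 6.9⁴) / (8 × 70.0³ × 6)
  = 1.57536e+08 / 1.6464e+07 = 9.5685 N/mm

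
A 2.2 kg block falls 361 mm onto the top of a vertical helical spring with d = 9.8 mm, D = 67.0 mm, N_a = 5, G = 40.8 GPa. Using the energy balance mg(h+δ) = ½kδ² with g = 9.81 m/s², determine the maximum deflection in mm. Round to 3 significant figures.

23.0 mm

k = Gd⁴/(8D³N_a) = (40.8×10³)(9.8⁴)/(8·67.0³·5) = 31.281 N/mm
W = mg = 2.2 × 9.81 = 21.582 N
½kδ² − Wδ − Wh = 0 → δ = (W + √(W² + 2kWh))/k
δ = (21.582 + √(465.78 + 487426))/31.281 = (21.582 + 698.49)/31.281 = 23.02 mm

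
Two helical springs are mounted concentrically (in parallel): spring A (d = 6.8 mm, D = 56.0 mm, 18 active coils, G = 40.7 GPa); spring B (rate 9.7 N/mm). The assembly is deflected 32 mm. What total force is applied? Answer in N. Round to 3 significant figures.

k_A = Gd⁴/(8D³N_a) = (40.7×10³)(6.8⁴)/(8·56.0³·18) = 3.4411 N/mm
Parallel: k_eq = 3.4411 + 9.7 = 13.141 N/mm
F = k_eq·δ = 13.141·32 = 420.52 N

421 N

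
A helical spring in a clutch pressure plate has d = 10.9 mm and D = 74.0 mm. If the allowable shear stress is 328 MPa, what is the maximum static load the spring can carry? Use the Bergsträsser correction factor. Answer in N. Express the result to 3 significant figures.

1870 N

C = D/d = 74.0/10.9 = 6.7890
K_B = (4C+2)/(4C−3) = 29.156/24.156 = 1.2070
τ_max = K·8FD/(πd³) → F_max = τ_allow·πd³/(8DK)
F_max = 328·π·10.9³/(8·74.0·1.2070) = 1.3345e+06/714.54 = 1867.6 N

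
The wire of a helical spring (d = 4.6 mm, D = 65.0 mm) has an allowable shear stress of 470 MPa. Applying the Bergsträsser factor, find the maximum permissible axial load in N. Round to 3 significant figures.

253 N

C = D/d = 65.0/4.6 = 14.1304
K_B = (4C+2)/(4C−3) = 58.522/53.522 = 1.0934
τ_max = K·8FD/(πd³) → F_max = τ_allow·πd³/(8DK)
F_max = 470·π·4.6³/(8·65.0·1.0934) = 1.4372e+05/568.58 = 252.77 N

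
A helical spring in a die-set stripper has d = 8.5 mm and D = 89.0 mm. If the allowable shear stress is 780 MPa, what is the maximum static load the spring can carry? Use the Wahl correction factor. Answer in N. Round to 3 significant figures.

1860 N

C = D/d = 89.0/8.5 = 10.4706
K_W = (4C−1)/(4C−4) + 0.615/C = 40.882/37.882 + 0.0587 = 1.1379
τ_max = K·8FD/(πd³) → F_max = τ_allow·πd³/(8DK)
F_max = 780·π·8.5³/(8·89.0·1.1379) = 1.5049e+06/810.21 = 1857.4 N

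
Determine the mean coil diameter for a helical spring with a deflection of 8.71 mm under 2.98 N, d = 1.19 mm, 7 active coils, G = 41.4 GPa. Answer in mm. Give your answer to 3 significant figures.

Required rate k = F/δ = 2.98/8.71 = 0.34214 N/mm
D = (Gd⁴/(8N_a·k))^(1/3) = (41.4×10³·1.19⁴/(8·7·0.34214))^(1/3)
  = (4333.13)^(1/3) = 16.3030 mm

16.3 mm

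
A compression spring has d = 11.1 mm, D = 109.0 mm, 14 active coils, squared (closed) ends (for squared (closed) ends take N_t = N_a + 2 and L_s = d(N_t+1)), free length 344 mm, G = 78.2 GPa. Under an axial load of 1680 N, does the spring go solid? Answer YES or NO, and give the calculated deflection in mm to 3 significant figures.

k = Gd⁴/(8D³N_a) = (78.2×10³)(11.1⁴)/(8·109.0³·14) = 8.1847 N/mm
N_t = 16; L_s = 11.1·17 = 188.7 mm; δ_solid = L₀ − L_s = 344 − 188.7 = 155.3 mm
δ = F/k = 1680/8.1847 = 205.26 mm
δ ≥ δ_solid → spring goes solid

YES, δ = 205 mm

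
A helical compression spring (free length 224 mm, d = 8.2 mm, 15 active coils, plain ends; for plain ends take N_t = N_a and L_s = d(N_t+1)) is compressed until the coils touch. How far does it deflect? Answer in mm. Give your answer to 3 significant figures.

N_t = 15; L_s = 8.2·16 = 131.2 mm
δ_solid = L₀ − L_s = 224 − 131.2 = 92.8 mm

92.8 mm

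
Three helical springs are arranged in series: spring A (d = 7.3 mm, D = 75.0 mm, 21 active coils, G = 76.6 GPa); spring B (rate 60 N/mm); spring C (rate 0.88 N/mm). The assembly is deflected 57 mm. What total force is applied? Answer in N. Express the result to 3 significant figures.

k_A = Gd⁴/(8D³N_a) = (76.6×10³)(7.3⁴)/(8·75.0³·21) = 3.0692 N/mm
Series: 1/k_eq = 1/3.0692 + 1/60 + 1/0.88 = 1.4788; k_eq = 0.6762 N/mm
F = k_eq·δ = 0.6762·57 = 38.544 N

38.5 N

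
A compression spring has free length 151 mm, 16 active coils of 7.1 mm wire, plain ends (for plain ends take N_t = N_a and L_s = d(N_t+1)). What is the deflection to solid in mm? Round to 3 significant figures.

30.3 mm

N_t = 16; L_s = 7.1·17 = 120.7 mm
δ_solid = L₀ − L_s = 151 − 120.7 = 30.3 mm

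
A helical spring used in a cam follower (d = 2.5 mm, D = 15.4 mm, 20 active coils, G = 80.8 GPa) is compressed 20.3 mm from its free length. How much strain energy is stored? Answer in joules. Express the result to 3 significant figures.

k = Gd⁴/(8D³N_a) = (80.8×10³)(2.5⁴)/(8·15.4³·20) = 5.4012 N/mm
U = ½kδ² = 0.5 × 5.4012 × 20.3² = 1112.9 N·mm = 1.1129 J

1.11 J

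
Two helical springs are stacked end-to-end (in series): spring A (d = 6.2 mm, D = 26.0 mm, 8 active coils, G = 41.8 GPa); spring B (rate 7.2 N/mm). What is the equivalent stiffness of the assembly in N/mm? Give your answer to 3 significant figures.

6.37 N/mm

k_A = Gd⁴/(8D³N_a) = (41.8×10³)(6.2⁴)/(8·26.0³·8) = 54.909 N/mm
Series: 1/k_eq = 1/54.909 + 1/7.2 = 0.1571; k_eq = 6.3653 N/mm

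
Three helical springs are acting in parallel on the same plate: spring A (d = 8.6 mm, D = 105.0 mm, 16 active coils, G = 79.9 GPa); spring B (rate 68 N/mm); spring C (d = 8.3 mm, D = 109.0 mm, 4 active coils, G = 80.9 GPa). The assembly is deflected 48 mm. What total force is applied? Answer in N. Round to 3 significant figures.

3850 N

k_A = Gd⁴/(8D³N_a) = (79.9×10³)(8.6⁴)/(8·105.0³·16) = 2.9496 N/mm
k_C = Gd⁴/(8D³N_a) = (80.9×10³)(8.3⁴)/(8·109.0³·4) = 9.2647 N/mm
Parallel: k_eq = 2.9496 + 68 + 9.2647 = 80.214 N/mm
F = k_eq·δ = 80.214·48 = 3850.3 N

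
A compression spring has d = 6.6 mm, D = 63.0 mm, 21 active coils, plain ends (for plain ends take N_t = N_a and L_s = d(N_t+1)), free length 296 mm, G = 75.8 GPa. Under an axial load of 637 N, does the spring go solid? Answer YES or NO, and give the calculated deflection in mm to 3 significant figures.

k = Gd⁴/(8D³N_a) = (75.8×10³)(6.6⁴)/(8·63.0³·21) = 3.4238 N/mm
N_t = 21; L_s = 6.6·22 = 145.2 mm; δ_solid = L₀ − L_s = 296 − 145.2 = 150.8 mm
δ = F/k = 637/3.4238 = 186.05 mm
δ ≥ δ_solid → spring goes solid

YES, δ = 186 mm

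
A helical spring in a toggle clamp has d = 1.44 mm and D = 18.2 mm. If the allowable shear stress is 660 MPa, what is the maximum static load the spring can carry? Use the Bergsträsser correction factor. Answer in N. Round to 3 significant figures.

C = D/d = 18.2/1.44 = 12.6389
K_B = (4C+2)/(4C−3) = 52.556/47.556 = 1.1051
τ_max = K·8FD/(πd³) → F_max = τ_allow·πd³/(8DK)
F_max = 660·π·1.44³/(8·18.2·1.1051) = 6191.3/160.91 = 38.477 N

38.5 N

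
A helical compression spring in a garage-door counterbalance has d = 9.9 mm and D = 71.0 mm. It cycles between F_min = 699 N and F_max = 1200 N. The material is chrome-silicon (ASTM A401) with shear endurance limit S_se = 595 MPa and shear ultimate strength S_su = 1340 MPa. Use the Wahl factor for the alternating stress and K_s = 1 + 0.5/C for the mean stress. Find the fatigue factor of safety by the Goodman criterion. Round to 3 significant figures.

4.24

C = D/d = 71.0/9.9 = 7.1717; K_W = (4C−1)/(4C−4)+0.615/C = 1.2073; K_s = 1+0.5/C = 1.0697
F_a = (F_max−F_min)/2 = 250.5 N; F_m = (F_max+F_min)/2 = 949.5 N
τ_a = K_W·8F_aD/(πd³) = 1.2073 × 46.677 = 56.352 MPa
τ_m = K_s·8F_mD/(πd³) = 1.0697 × 176.92 = 189.26 MPa
Goodman: 1/n_f = τ_a/S_se + τ_m/S_su = 56.352/595 + 189.26/1340 = 0.09471 + 0.14124 = 0.23595
n_f = 1/0.23595 = 4.238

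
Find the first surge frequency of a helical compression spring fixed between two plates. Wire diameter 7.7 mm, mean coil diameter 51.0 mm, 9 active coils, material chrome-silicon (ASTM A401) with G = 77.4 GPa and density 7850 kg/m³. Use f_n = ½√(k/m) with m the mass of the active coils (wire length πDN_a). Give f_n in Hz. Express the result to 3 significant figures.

k = Gd⁴/(8D³N_a) = (77.4×10³)(7.7⁴)/(8·51.0³·9) = 28.488 N/mm = 28488 N/m
Wire length L = πDN_a = π·51.0·9 = 1442 mm
m = ρ·(πd²/4)·L = 7850 × 46.566×10⁻⁶ m² × 1.442 m = 0.52711 kg
f_n = ½√(k/m) = 0.5·√(28488/0.52711) = 0.5·√(54045) = 116.24 Hz

116 Hz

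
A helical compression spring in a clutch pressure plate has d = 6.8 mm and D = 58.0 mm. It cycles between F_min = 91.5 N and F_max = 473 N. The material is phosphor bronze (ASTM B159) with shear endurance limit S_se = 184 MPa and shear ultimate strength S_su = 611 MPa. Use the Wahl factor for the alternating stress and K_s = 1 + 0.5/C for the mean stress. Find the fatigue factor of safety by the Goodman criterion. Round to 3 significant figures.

1.25

C = D/d = 58.0/6.8 = 8.5294; K_W = (4C−1)/(4C−4)+0.615/C = 1.1717; K_s = 1+0.5/C = 1.0586
F_a = (F_max−F_min)/2 = 190.75 N; F_m = (F_max+F_min)/2 = 282.25 N
τ_a = K_W·8F_aD/(πd³) = 1.1717 × 89.6 = 104.98 MPa
τ_m = K_s·8F_mD/(πd³) = 1.0586 × 132.58 = 140.35 MPa
Goodman: 1/n_f = τ_a/S_se + τ_m/S_su = 104.98/184 + 140.35/611 = 0.57057 + 0.22971 = 0.80028
n_f = 1/0.80028 = 1.25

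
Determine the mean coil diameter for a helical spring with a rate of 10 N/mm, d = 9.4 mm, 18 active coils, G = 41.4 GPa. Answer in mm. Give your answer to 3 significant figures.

60.8 mm

D = (Gd⁴/(8N_a·k))^(1/3) = (41.4×10³·9.4⁴/(8·18·10))^(1/3)
  = (224465)^(1/3) = 60.7738 mm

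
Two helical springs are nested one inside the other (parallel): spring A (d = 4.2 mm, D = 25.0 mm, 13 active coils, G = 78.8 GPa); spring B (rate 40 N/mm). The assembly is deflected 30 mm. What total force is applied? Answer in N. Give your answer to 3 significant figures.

1650 N

k_A = Gd⁴/(8D³N_a) = (78.8×10³)(4.2⁴)/(8·25.0³·13) = 15.089 N/mm
Parallel: k_eq = 15.089 + 40 = 55.089 N/mm
F = k_eq·δ = 55.089·30 = 1652.7 N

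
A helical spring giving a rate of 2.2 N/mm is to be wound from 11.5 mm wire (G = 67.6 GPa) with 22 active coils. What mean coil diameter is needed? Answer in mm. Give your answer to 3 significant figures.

D = (Gd⁴/(8N_a·k))^(1/3) = (67.6×10³·11.5⁴/(8·22·2.2))^(1/3)
  = (3.05353e+06)^(1/3) = 145.0778 mm

145 mm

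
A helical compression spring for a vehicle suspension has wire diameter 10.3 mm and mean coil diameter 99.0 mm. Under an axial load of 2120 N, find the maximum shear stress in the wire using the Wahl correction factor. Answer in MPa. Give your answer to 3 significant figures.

Spring index C = D/d = 99.0/10.3 = 9.6117
K_W = (4C−1)/(4C−4) + 0.615/C = 37.447/34.447 + 0.0640 = 1.1511
τ₀ = 8FD/(πd³) = 8·2120·99.0/(π·10.3³) = 1.67904e+06/3432.9 = 489.1 MPa
τ_max = K·τ₀ = 1.1511 × 489.1 = 562.99 MPa

563 MPa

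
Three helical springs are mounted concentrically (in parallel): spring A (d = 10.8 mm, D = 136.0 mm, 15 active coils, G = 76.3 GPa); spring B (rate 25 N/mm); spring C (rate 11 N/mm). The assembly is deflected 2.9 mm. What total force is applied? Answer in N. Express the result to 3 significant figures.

k_A = Gd⁴/(8D³N_a) = (76.3×10³)(10.8⁴)/(8·136.0³·15) = 3.4389 N/mm
Parallel: k_eq = 3.4389 + 25 + 11 = 39.439 N/mm
F = k_eq·δ = 39.439·2.9 = 114.37 N

114 N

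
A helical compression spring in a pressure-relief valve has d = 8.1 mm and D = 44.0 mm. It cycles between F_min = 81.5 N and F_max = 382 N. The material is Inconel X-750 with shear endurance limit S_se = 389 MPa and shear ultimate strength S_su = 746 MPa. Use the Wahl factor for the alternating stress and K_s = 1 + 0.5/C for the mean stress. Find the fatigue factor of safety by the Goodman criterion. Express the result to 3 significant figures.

5.68

C = D/d = 44.0/8.1 = 5.4321; K_W = (4C−1)/(4C−4)+0.615/C = 1.2824; K_s = 1+0.5/C = 1.0920
F_a = (F_max−F_min)/2 = 150.25 N; F_m = (F_max+F_min)/2 = 231.75 N
τ_a = K_W·8F_aD/(πd³) = 1.2824 × 31.678 = 40.624 MPa
τ_m = K_s·8F_mD/(πd³) = 1.0920 × 48.86 = 53.358 MPa
Goodman: 1/n_f = τ_a/S_se + τ_m/S_su = 40.624/389 + 53.358/746 = 0.10443 + 0.07153 = 0.17596
n_f = 1/0.17596 = 5.683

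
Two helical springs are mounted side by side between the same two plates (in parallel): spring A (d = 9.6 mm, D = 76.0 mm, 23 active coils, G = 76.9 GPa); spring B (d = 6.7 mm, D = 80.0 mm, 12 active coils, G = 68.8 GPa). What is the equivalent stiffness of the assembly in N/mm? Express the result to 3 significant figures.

k_A = Gd⁴/(8D³N_a) = (76.9×10³)(9.6⁴)/(8·76.0³·23) = 8.0864 N/mm
k_B = Gd⁴/(8D³N_a) = (68.8×10³)(6.7⁴)/(8·80.0³·12) = 2.8206 N/mm
Parallel: k_eq = 8.0864 + 2.8206 = 10.907 N/mm

10.9 N/mm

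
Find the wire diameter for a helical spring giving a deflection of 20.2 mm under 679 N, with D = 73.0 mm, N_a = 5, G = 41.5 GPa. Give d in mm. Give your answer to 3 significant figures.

Required rate k = F/δ = 679/20.2 = 33.614 N/mm
d = (8D³N_a·k / G)^(1/4) = (8·73.0³·5·33.614 / (41.5×10³))^0.25
  = (12604)^0.25 = 10.5956 mm

10.6 mm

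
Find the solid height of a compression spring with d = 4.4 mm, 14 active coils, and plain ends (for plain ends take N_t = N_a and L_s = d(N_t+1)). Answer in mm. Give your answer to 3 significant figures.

plain ends: N_t = N_a = 14
L_s = d·(N_t+1) = 4.4 × 15 = 66 mm

66.0 mm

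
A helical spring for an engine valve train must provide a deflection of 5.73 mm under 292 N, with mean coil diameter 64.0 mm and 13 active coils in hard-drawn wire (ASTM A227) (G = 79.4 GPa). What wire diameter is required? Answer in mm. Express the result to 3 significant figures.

11.5 mm

Required rate k = F/δ = 292/5.73 = 50.96 N/mm
d = (8D³N_a·k / G)^(1/4) = (8·64.0³·13·50.96 / (79.4×10³))^0.25
  = (17498)^0.25 = 11.5013 mm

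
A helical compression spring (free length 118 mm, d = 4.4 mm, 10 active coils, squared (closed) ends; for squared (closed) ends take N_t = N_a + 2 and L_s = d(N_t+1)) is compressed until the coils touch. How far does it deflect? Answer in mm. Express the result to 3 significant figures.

60.8 mm

N_t = 12; L_s = 4.4·13 = 57.2 mm
δ_solid = L₀ − L_s = 118 − 57.2 = 60.8 mm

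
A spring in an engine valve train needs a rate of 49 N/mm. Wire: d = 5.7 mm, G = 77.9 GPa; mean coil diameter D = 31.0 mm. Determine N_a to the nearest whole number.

7

N_a = Gd⁴/(8D³k) = (77.9×10³ × 5.7⁴)/(8 × 31.0³ × 49)
    = 8.22312e+07 / 1.16781e+07 = 7.042 → 7 coils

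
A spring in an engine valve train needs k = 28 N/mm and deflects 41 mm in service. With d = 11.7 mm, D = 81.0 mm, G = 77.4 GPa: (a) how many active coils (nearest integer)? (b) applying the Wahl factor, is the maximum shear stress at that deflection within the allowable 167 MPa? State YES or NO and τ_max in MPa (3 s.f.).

N_a = Gd⁴/(8D³k) = (77.4×10³)(11.7⁴)/(8·81.0³·28) = 12.18 → N_a = 12
Actual rate k = Gd⁴/(8D³·12) = 28.429 N/mm
Working load F = kδ = 28.429·41 = 1165.6 N
C = 81.0/11.7 = 6.9231; K_W = (4C−1)/(4C−4)+0.615/C = 1.2155
τ_max = K_W·8FD/(πd³) = 1.2155·150.11 = 182.45 MPa
τ_max > 167 MPa → exceeds allowable

(a) 12 coils; (b) NO, τ_max = 182 MPa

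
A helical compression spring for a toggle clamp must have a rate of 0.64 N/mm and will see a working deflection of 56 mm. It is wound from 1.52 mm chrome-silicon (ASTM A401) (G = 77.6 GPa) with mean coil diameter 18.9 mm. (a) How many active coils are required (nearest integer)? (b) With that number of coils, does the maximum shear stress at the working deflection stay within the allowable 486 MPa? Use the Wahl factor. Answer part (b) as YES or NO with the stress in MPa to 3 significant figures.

N_a = Gd⁴/(8D³k) = (77.6×10³)(1.52⁴)/(8·18.9³·0.64) = 11.98 → N_a = 12
Actual rate k = Gd⁴/(8D³·12) = 0.63912 N/mm
Working load F = kδ = 0.63912·56 = 35.79 N
C = 18.9/1.52 = 12.4342; K_W = (4C−1)/(4C−4)+0.615/C = 1.1151
τ_max = K_W·8FD/(πd³) = 1.1151·490.5 = 546.93 MPa
τ_max > 486 MPa → exceeds allowable

(a) 12 coils; (b) NO, τ_max = 547 MPa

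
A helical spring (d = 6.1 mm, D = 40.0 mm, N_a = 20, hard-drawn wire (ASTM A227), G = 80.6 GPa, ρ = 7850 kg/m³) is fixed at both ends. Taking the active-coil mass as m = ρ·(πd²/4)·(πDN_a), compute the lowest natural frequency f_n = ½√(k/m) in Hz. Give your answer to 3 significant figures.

68.7 Hz

k = Gd⁴/(8D³N_a) = (80.6×10³)(6.1⁴)/(8·40.0³·20) = 10.898 N/mm = 10898 N/m
Wire length L = πDN_a = π·40.0·20 = 2513.3 mm
m = ρ·(πd²/4)·L = 7850 × 29.225×10⁻⁶ m² × 2.5133 m = 0.57658 kg
f_n = ½√(k/m) = 0.5·√(10898/0.57658) = 0.5·√(18901) = 68.741 Hz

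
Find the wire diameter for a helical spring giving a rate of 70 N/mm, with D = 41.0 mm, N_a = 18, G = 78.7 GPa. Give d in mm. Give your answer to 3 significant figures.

d = (8D³N_a·k / G)^(1/4) = (8·41.0³·18·70 / (78.7×10³))^0.25
  = (8827.5)^0.25 = 9.6930 mm

9.69 mm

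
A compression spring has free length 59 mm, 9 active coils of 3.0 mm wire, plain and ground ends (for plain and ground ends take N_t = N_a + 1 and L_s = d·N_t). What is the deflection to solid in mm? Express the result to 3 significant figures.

N_t = 10; L_s = 3.0·10 = 30 mm
δ_solid = L₀ − L_s = 59 − 30 = 29 mm

29.0 mm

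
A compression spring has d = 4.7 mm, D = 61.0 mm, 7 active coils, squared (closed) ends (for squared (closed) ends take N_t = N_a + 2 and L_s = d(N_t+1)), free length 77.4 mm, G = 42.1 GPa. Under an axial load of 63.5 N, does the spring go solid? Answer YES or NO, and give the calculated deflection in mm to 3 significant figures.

k = Gd⁴/(8D³N_a) = (42.1×10³)(4.7⁴)/(8·61.0³·7) = 1.6162 N/mm
N_t = 9; L_s = 4.7·10 = 47 mm; δ_solid = L₀ − L_s = 77.4 − 47 = 30.4 mm
δ = F/k = 63.5/1.6162 = 39.29 mm
δ ≥ δ_solid → spring goes solid

YES, δ = 39.3 mm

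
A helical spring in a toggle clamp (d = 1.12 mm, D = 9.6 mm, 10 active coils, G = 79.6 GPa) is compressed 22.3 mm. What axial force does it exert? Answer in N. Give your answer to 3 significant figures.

k = Gd⁴/(8D³N_a) = (79.6×10³)(1.12⁴)/(8·9.6³·10) = 1.7696 N/mm
F = k·δ = 1.7696 × 22.3 = 39.463 N

39.5 N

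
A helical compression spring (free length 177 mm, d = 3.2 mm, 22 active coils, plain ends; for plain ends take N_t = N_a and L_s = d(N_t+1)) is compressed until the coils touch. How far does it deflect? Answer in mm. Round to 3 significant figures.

103 mm

N_t = 22; L_s = 3.2·23 = 73.6 mm
δ_solid = L₀ − L_s = 177 − 73.6 = 103.4 mm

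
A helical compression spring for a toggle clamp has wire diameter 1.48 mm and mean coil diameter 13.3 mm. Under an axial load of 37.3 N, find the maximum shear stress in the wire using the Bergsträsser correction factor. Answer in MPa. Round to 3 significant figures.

Spring index C = D/d = 13.3/1.48 = 8.9865
K_B = (4C+2)/(4C−3) = 37.946/32.946 = 1.1518
τ₀ = 8FD/(πd³) = 8·37.3·13.3/(π·1.48³) = 3968.72/10.184 = 389.69 MPa
τ_max = K·τ₀ = 1.1518 × 389.69 = 448.83 MPa

449 MPa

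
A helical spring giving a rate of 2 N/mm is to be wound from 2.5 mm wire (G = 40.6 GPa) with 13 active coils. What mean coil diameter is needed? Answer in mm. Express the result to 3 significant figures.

19.7 mm

D = (Gd⁴/(8N_a·k))^(1/3) = (40.6×10³·2.5⁴/(8·13·2))^(1/3)
  = (7624.7)^(1/3) = 19.6822 mm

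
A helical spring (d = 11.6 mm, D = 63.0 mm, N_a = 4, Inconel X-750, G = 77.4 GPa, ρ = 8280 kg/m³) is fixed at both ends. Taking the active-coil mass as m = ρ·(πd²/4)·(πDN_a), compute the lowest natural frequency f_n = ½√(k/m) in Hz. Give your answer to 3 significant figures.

k = Gd⁴/(8D³N_a) = (77.4×10³)(11.6⁴)/(8·63.0³·4) = 175.15 N/mm = 1.7515e+05 N/m
Wire length L = πDN_a = π·63.0·4 = 791.68 mm
m = ρ·(πd²/4)·L = 8280 × 105.68×10⁻⁶ m² × 0.79168 m = 0.69277 kg
f_n = ½√(k/m) = 0.5·√(1.7515e+05/0.69277) = 0.5·√(2.5282e+05) = 251.41 Hz

251 Hz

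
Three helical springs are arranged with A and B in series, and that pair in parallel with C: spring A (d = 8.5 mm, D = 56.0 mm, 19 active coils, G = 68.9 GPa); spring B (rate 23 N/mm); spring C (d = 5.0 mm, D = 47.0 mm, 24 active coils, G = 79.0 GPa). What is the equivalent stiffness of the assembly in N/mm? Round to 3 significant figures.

11.0 N/mm

k_A = Gd⁴/(8D³N_a) = (68.9×10³)(8.5⁴)/(8·56.0³·19) = 13.474 N/mm
k_C = Gd⁴/(8D³N_a) = (79.0×10³)(5.0⁴)/(8·47.0³·24) = 2.4769 N/mm
Springs A,B series: k_AB = 1/(1/13.474+1/23) = 8.4964 N/mm; parallel with C: k_eq = 8.4964+2.4769 = 10.973 N/mm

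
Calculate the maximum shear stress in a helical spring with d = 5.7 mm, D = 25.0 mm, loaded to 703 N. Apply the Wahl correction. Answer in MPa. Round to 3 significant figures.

Spring index C = D/d = 25.0/5.7 = 4.3860
K_W = (4C−1)/(4C−4) + 0.615/C = 16.544/13.544 + 0.1402 = 1.3617
τ₀ = 8FD/(πd³) = 8·703·25.0/(π·5.7³) = 140600/581.8 = 241.66 MPa
τ_max = K·τ₀ = 1.3617 × 241.66 = 329.08 MPa

329 MPa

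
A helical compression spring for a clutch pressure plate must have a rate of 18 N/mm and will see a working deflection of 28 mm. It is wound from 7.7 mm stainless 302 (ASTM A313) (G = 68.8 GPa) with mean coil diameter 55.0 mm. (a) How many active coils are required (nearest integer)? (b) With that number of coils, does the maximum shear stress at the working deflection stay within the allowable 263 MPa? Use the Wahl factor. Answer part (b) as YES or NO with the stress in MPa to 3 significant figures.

(a) 10 coils; (b) YES, τ_max = 189 MPa

N_a = Gd⁴/(8D³k) = (68.8×10³)(7.7⁴)/(8·55.0³·18) = 10.09 → N_a = 10
Actual rate k = Gd⁴/(8D³·10) = 18.171 N/mm
Working load F = kδ = 18.171·28 = 508.78 N
C = 55.0/7.7 = 7.1429; K_W = (4C−1)/(4C−4)+0.615/C = 1.2082
τ_max = K_W·8FD/(πd³) = 1.2082·156.09 = 188.58 MPa
τ_max ≤ 263 MPa → acceptable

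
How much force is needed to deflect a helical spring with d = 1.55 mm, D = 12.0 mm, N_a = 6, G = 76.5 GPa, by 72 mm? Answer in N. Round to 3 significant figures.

383 N

k = Gd⁴/(8D³N_a) = (76.5×10³)(1.55⁴)/(8·12.0³·6) = 5.3236 N/mm
F = k·δ = 5.3236 × 72 = 383.3 N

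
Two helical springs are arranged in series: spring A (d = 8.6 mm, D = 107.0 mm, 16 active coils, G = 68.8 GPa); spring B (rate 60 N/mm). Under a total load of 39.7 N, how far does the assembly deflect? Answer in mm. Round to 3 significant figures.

17.2 mm

k_A = Gd⁴/(8D³N_a) = (68.8×10³)(8.6⁴)/(8·107.0³·16) = 2.4001 N/mm
Series: 1/k_eq = 1/2.4001 + 1/60 = 0.43332; k_eq = 2.3077 N/mm
δ = F/k_eq = 39.7/2.3077 = 17.203 mm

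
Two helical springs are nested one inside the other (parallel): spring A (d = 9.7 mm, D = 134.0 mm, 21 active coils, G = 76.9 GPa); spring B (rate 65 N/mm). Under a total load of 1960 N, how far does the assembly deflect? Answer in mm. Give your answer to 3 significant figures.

29.4 mm

k_A = Gd⁴/(8D³N_a) = (76.9×10³)(9.7⁴)/(8·134.0³·21) = 1.6842 N/mm
Parallel: k_eq = 1.6842 + 65 = 66.684 N/mm
δ = F/k_eq = 1960/66.684 = 29.392 mm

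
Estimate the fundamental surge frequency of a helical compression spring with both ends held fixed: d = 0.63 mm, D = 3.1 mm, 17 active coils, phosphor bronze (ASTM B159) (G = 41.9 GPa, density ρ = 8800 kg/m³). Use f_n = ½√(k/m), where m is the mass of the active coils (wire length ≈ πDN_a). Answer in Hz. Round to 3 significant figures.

947 Hz

k = Gd⁴/(8D³N_a) = (41.9×10³)(0.63⁴)/(8·3.1³·17) = 1.6291 N/mm = 1629.1 N/m
Wire length L = πDN_a = π·3.1·17 = 165.56 mm
m = ρ·(πd²/4)·L = 8800 × 0.31172×10⁻⁶ m² × 0.16556 m = 0.00045417 kg
f_n = ½√(k/m) = 0.5·√(1629.1/0.00045417) = 0.5·√(3.5871e+06) = 946.98 Hz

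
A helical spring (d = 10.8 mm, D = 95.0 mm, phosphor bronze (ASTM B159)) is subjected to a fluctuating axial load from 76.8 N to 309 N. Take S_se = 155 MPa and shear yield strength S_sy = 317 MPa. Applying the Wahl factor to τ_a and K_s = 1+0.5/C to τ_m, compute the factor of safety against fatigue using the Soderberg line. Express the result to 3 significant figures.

3.43

C = D/d = 95.0/10.8 = 8.7963; K_W = (4C−1)/(4C−4)+0.615/C = 1.1661; K_s = 1+0.5/C = 1.0568
F_a = (F_max−F_min)/2 = 116.1 N; F_m = (F_max+F_min)/2 = 192.9 N
τ_a = K_W·8F_aD/(πd³) = 1.1661 × 22.296 = 26 MPa
τ_m = K_s·8F_mD/(πd³) = 1.0568 × 37.045 = 39.15 MPa
Soderberg: 1/n_f = τ_a/S_se + τ_m/S_sy = 26/155 + 39.15/317 = 0.16774 + 0.12350 = 0.29124
n_f = 1/0.29124 = 3.434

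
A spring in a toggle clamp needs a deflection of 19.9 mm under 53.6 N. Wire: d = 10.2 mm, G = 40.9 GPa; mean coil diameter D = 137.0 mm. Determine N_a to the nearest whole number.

Required rate k = F/δ = 53.6/19.9 = 2.6935 N/mm
N_a = Gd⁴/(8D³k) = (40.9×10³ × 10.2⁴)/(8 × 137.0³ × 2.6935)
    = 4.42715e+08 / 5.54068e+07 = 7.99 → 8 coils

8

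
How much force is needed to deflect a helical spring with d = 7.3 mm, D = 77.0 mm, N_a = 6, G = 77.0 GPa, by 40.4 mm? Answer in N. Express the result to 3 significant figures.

403 N

k = Gd⁴/(8D³N_a) = (77.0×10³)(7.3⁴)/(8·77.0³·6) = 9.9786 N/mm
F = k·δ = 9.9786 × 40.4 = 403.13 N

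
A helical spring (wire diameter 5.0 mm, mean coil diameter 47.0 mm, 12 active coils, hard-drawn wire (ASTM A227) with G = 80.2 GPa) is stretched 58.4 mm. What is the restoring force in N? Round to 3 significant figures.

294 N

k = Gd⁴/(8D³N_a) = (80.2×10³)(5.0⁴)/(8·47.0³·12) = 5.0291 N/mm
F = k·δ = 5.0291 × 58.4 = 293.7 N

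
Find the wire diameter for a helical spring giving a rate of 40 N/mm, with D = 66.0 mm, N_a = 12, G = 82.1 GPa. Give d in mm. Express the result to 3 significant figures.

10.8 mm

d = (8D³N_a·k / G)^(1/4) = (8·66.0³·12·40 / (82.1×10³))^0.25
  = (13447)^0.25 = 10.7685 mm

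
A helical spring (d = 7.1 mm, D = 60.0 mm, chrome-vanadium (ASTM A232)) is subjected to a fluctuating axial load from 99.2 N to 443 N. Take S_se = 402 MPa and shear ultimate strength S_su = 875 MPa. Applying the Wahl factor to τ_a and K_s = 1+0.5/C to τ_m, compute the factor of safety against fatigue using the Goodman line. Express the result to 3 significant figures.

C = D/d = 60.0/7.1 = 8.4507; K_W = (4C−1)/(4C−4)+0.615/C = 1.1734; K_s = 1+0.5/C = 1.0592
F_a = (F_max−F_min)/2 = 171.9 N; F_m = (F_max+F_min)/2 = 271.1 N
τ_a = K_W·8F_aD/(πd³) = 1.1734 × 73.382 = 86.11 MPa
τ_m = K_s·8F_mD/(πd³) = 1.0592 × 115.73 = 122.58 MPa
Goodman: 1/n_f = τ_a/S_se + τ_m/S_su = 86.11/402 + 122.58/875 = 0.21420 + 0.14009 = 0.35429
n_f = 1/0.35429 = 2.823

2.82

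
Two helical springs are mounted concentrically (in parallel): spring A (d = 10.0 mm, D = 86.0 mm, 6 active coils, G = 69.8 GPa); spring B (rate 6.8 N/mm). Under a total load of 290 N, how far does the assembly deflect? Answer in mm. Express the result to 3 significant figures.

k_A = Gd⁴/(8D³N_a) = (69.8×10³)(10.0⁴)/(8·86.0³·6) = 22.862 N/mm
Parallel: k_eq = 22.862 + 6.8 = 29.662 N/mm
δ = F/k_eq = 290/29.662 = 9.7767 mm

9.78 mm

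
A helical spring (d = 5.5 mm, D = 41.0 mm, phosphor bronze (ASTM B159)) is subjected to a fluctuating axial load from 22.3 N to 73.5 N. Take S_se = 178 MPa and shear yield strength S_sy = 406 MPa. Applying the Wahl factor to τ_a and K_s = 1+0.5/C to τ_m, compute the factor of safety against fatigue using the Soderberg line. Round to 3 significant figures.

C = D/d = 41.0/5.5 = 7.4545; K_W = (4C−1)/(4C−4)+0.615/C = 1.1987; K_s = 1+0.5/C = 1.0671
F_a = (F_max−F_min)/2 = 25.6 N; F_m = (F_max+F_min)/2 = 47.9 N
τ_a = K_W·8F_aD/(πd³) = 1.1987 × 16.065 = 19.257 MPa
τ_m = K_s·8F_mD/(πd³) = 1.0671 × 30.059 = 32.075 MPa
Soderberg: 1/n_f = τ_a/S_se + τ_m/S_sy = 19.257/178 + 32.075/406 = 0.10818 + 0.07900 = 0.18719
n_f = 1/0.18719 = 5.342

5.34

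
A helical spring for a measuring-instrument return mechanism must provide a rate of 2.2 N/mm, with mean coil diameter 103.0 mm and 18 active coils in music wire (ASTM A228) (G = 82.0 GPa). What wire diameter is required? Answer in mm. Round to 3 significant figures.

8.06 mm

d = (8D³N_a·k / G)^(1/4) = (8·103.0³·18·2.2 / (82.0×10³))^0.25
  = (4221.7)^0.25 = 8.0607 mm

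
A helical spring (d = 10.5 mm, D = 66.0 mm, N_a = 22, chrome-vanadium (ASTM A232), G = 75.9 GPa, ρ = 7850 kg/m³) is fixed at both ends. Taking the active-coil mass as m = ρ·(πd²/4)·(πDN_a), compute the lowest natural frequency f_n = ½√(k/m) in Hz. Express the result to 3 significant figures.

k = Gd⁴/(8D³N_a) = (75.9×10³)(10.5⁴)/(8·66.0³·22) = 18.233 N/mm = 18233 N/m
Wire length L = πDN_a = π·66.0·22 = 4561.6 mm
m = ρ·(πd²/4)·L = 7850 × 86.59×10⁻⁶ m² × 4.5616 m = 3.1007 kg
f_n = ½√(k/m) = 0.5·√(18233/3.1007) = 0.5·√(5880.3) = 38.342 Hz

38.3 Hz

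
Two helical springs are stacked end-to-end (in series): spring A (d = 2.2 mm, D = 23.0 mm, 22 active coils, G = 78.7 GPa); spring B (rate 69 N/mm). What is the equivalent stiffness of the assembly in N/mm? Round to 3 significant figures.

k_A = Gd⁴/(8D³N_a) = (78.7×10³)(2.2⁴)/(8·23.0³·22) = 0.86093 N/mm
Series: 1/k_eq = 1/0.86093 + 1/69 = 1.176; k_eq = 0.85032 N/mm

0.850 N/mm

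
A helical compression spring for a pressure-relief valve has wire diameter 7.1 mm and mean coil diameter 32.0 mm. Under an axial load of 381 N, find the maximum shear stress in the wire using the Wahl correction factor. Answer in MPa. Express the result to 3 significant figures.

117 MPa

Spring index C = D/d = 32.0/7.1 = 4.5070
K_W = (4C−1)/(4C−4) + 0.615/C = 17.028/14.028 + 0.1365 = 1.3503
τ₀ = 8FD/(πd³) = 8·381·32.0/(π·7.1³) = 97536/1124.4 = 86.744 MPa
τ_max = K·τ₀ = 1.3503 × 86.744 = 117.13 MPa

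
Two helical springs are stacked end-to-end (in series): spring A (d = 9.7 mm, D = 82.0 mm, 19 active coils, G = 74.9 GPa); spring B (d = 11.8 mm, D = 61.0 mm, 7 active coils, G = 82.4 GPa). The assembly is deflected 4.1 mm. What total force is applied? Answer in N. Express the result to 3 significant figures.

30.5 N

k_A = Gd⁴/(8D³N_a) = (74.9×10³)(9.7⁴)/(8·82.0³·19) = 7.912 N/mm
k_B = Gd⁴/(8D³N_a) = (82.4×10³)(11.8⁴)/(8·61.0³·7) = 125.68 N/mm
Series: 1/k_eq = 1/7.912 + 1/125.68 = 0.13435; k_eq = 7.4434 N/mm
F = k_eq·δ = 7.4434·4.1 = 30.518 N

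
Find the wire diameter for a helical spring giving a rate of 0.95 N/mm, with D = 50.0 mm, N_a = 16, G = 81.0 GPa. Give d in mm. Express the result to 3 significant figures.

3.70 mm

d = (8D³N_a·k / G)^(1/4) = (8·50.0³·16·0.95 / (81.0×10³))^0.25
  = (187.65)^0.25 = 3.7012 mm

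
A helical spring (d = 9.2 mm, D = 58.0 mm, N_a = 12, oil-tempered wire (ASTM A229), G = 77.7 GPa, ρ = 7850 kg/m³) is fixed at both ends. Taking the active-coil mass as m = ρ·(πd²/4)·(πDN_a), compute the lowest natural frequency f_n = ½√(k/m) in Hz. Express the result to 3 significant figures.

80.7 Hz

k = Gd⁴/(8D³N_a) = (77.7×10³)(9.2⁴)/(8·58.0³·12) = 29.718 N/mm = 29718 N/m
Wire length L = πDN_a = π·58.0·12 = 2186.5 mm
m = ρ·(πd²/4)·L = 7850 × 66.476×10⁻⁶ m² × 2.1865 m = 1.141 kg
f_n = ½√(k/m) = 0.5·√(29718/1.141) = 0.5·√(26045) = 80.692 Hz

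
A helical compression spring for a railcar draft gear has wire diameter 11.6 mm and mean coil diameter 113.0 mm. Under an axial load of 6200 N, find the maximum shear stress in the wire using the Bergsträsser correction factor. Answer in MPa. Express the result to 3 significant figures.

Spring index C = D/d = 113.0/11.6 = 9.7414
K_B = (4C+2)/(4C−3) = 40.966/35.966 = 1.1390
τ₀ = 8FD/(πd³) = 8·6200·113.0/(π·11.6³) = 5.6048e+06/4903.7 = 1143 MPa
τ_max = K·τ₀ = 1.1390 × 1143 = 1301.9 MPa

1300 MPa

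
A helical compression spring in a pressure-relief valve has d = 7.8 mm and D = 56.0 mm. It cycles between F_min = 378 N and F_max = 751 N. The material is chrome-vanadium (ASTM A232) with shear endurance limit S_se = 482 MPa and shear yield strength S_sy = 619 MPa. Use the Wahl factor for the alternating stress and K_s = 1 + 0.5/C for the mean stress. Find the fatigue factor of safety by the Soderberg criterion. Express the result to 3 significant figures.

2.31

C = D/d = 56.0/7.8 = 7.1795; K_W = (4C−1)/(4C−4)+0.615/C = 1.2070; K_s = 1+0.5/C = 1.0696
F_a = (F_max−F_min)/2 = 186.5 N; F_m = (F_max+F_min)/2 = 564.5 N
τ_a = K_W·8F_aD/(πd³) = 1.2070 × 56.043 = 67.646 MPa
τ_m = K_s·8F_mD/(πd³) = 1.0696 × 169.63 = 181.45 MPa
Soderberg: 1/n_f = τ_a/S_se + τ_m/S_sy = 67.646/482 + 181.45/619 = 0.14034 + 0.29313 = 0.43347
n_f = 1/0.43347 = 2.307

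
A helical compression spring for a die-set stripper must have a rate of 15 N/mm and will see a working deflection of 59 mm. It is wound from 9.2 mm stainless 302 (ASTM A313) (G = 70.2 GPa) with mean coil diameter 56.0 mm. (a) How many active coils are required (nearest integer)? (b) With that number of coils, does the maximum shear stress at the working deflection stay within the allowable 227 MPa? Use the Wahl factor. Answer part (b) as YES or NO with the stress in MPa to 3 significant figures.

N_a = Gd⁴/(8D³k) = (70.2×10³)(9.2⁴)/(8·56.0³·15) = 23.86 → N_a = 24
Actual rate k = Gd⁴/(8D³·24) = 14.915 N/mm
Working load F = kδ = 14.915·59 = 879.98 N
C = 56.0/9.2 = 6.0870; K_W = (4C−1)/(4C−4)+0.615/C = 1.2485
τ_max = K_W·8FD/(πd³) = 1.2485·161.15 = 201.2 MPa
τ_max ≤ 227 MPa → acceptable

(a) 24 coils; (b) YES, τ_max = 201 MPa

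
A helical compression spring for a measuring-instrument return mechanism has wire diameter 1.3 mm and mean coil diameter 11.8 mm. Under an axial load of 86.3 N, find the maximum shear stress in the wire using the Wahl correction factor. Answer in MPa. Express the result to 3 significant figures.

Spring index C = D/d = 11.8/1.3 = 9.0769
K_W = (4C−1)/(4C−4) + 0.615/C = 35.308/32.308 + 0.0678 = 1.1606
τ₀ = 8FD/(πd³) = 8·86.3·11.8/(π·1.3³) = 8146.72/6.9021 = 1180.3 MPa
τ_max = K·τ₀ = 1.1606 × 1180.3 = 1369.9 MPa

1370 MPa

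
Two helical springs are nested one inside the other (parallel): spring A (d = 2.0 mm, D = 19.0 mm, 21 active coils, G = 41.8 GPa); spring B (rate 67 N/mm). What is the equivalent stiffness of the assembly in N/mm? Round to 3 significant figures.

k_A = Gd⁴/(8D³N_a) = (41.8×10³)(2.0⁴)/(8·19.0³·21) = 0.5804 N/mm
Parallel: k_eq = 0.5804 + 67 = 67.58 N/mm

67.6 N/mm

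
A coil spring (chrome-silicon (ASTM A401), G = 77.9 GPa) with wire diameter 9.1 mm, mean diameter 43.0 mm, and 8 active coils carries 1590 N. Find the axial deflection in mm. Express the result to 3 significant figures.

k = Gd⁴/(8D³N_a) = (77.9×10³)(9.1⁴)/(8·43.0³·8) = 104.98 N/mm
δ = F/k = 1590 / 104.98 = 15.145 mm

15.1 mm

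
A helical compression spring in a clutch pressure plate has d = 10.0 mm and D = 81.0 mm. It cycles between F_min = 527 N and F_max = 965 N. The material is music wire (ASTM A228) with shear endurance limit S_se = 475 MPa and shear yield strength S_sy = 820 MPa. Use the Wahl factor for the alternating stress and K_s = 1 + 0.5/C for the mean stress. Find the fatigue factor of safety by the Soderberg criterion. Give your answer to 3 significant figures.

C = D/d = 81.0/10.0 = 8.1000; K_W = (4C−1)/(4C−4)+0.615/C = 1.1816; K_s = 1+0.5/C = 1.0617
F_a = (F_max−F_min)/2 = 219 N; F_m = (F_max+F_min)/2 = 746 N
τ_a = K_W·8F_aD/(πd³) = 1.1816 × 45.172 = 53.373 MPa
τ_m = K_s·8F_mD/(πd³) = 1.0617 × 153.87 = 163.37 MPa
Soderberg: 1/n_f = τ_a/S_se + τ_m/S_sy = 53.373/475 + 163.37/820 = 0.11237 + 0.19923 = 0.3116
n_f = 1/0.3116 = 3.209

3.21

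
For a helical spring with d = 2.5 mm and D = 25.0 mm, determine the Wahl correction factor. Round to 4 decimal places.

C = D/d = 25.0/2.5 = 10.0000
K_W = (4C−1)/(4C−4) + 0.615/C = 39.000/36.000 + 0.0615 = 1.1448

1.1448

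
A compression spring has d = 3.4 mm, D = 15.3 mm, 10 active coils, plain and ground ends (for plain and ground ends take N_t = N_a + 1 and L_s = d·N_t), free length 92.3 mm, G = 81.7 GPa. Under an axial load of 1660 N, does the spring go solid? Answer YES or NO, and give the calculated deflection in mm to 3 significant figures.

k = Gd⁴/(8D³N_a) = (81.7×10³)(3.4⁴)/(8·15.3³·10) = 38.104 N/mm
N_t = 11; L_s = 3.4·11 = 37.4 mm; δ_solid = L₀ − L_s = 92.3 − 37.4 = 54.9 mm
δ = F/k = 1660/38.104 = 43.565 mm
δ < δ_solid → spring does not go solid

NO, δ = 43.6 mm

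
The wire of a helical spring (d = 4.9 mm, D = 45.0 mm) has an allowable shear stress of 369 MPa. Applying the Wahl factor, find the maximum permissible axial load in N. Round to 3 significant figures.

C = D/d = 45.0/4.9 = 9.1837
K_W = (4C−1)/(4C−4) + 0.615/C = 35.735/32.735 + 0.0670 = 1.1586
τ_max = K·8FD/(πd³) → F_max = τ_allow·πd³/(8DK)
F_max = 369·π·4.9³/(8·45.0·1.1586) = 1.3638e+05/417.1 = 326.98 N

327 N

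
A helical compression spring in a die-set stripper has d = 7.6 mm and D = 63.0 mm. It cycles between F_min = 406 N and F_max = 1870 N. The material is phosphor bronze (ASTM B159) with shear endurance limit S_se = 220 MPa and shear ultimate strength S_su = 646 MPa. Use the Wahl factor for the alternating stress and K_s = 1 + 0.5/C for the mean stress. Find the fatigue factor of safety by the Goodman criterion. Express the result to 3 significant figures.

C = D/d = 63.0/7.6 = 8.2895; K_W = (4C−1)/(4C−4)+0.615/C = 1.1771; K_s = 1+0.5/C = 1.0603
F_a = (F_max−F_min)/2 = 732 N; F_m = (F_max+F_min)/2 = 1138 N
τ_a = K_W·8F_aD/(πd³) = 1.1771 × 267.52 = 314.89 MPa
τ_m = K_s·8F_mD/(πd³) = 1.0603 × 415.89 = 440.98 MPa
Goodman: 1/n_f = τ_a/S_se + τ_m/S_su = 314.89/220 + 440.98/646 = 1.43131 + 0.68263 = 2.1139
n_f = 1/2.1139 = 0.4731

0.473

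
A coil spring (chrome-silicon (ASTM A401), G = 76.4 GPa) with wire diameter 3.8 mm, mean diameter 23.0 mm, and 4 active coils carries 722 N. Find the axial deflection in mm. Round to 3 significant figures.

k = Gd⁴/(8D³N_a) = (76.4×10³)(3.8⁴)/(8·23.0³·4) = 40.916 N/mm
δ = F/k = 722 / 40.916 = 17.646 mm

17.6 mm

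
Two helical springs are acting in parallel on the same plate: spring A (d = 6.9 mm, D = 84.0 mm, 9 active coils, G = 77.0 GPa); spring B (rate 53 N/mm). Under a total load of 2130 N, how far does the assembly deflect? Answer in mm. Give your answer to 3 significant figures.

37.3 mm

k_A = Gd⁴/(8D³N_a) = (77.0×10³)(6.9⁴)/(8·84.0³·9) = 4.0899 N/mm
Parallel: k_eq = 4.0899 + 53 = 57.09 N/mm
δ = F/k_eq = 2130/57.09 = 37.31 mm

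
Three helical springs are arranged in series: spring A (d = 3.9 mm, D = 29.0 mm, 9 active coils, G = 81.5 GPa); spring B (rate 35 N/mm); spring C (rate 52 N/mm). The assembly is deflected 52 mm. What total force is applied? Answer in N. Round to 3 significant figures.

k_A = Gd⁴/(8D³N_a) = (81.5×10³)(3.9⁴)/(8·29.0³·9) = 10.737 N/mm
Series: 1/k_eq = 1/10.737 + 1/35 + 1/52 = 0.14094; k_eq = 7.0954 N/mm
F = k_eq·δ = 7.0954·52 = 368.96 N

369 N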